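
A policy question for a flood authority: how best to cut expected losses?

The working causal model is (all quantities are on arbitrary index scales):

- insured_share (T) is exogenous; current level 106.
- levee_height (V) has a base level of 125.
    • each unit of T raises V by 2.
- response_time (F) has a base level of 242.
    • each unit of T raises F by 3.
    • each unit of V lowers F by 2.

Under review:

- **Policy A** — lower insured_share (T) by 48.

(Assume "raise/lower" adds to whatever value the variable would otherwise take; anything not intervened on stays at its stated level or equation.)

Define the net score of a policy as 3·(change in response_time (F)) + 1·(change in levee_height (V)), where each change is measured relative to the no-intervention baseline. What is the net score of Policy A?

48

Baseline:
  T = 106
  V = 125 + 2·106 = 337
  F = 242 + 3·106 − 2·337 = -114
Policy A (T − 48):
  T = 106 − 48 = 58
  V = 125 + 2·58 = 241
  F = 242 + 3·58 − 2·241 = -66
ΔF = -66 − (-114) = 48; ΔV = 241 − 337 = -96
Score = 3·48 + 1·(-96) = 48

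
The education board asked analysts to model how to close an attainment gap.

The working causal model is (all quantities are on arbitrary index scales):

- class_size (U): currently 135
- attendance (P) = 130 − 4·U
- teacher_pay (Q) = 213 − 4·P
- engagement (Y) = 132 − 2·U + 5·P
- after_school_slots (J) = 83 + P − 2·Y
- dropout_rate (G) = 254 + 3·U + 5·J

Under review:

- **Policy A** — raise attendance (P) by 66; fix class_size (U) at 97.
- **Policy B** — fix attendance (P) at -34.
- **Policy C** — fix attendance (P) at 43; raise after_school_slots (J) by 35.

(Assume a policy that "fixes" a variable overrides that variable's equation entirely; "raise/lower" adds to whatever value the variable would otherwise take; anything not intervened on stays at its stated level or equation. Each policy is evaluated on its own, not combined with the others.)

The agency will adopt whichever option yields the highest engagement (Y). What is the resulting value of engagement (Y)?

Policy A (P + 66, U := 97):
  U = 97
  P = 130 − 4·97 (+66 from intervention) = -192
  Y = 132 − 2·97 + 5·(-192) = -1022
Policy B (P := -34):
  U = 135
  P = -34
  Y = 132 − 2·135 + 5·(-34) = -308
Policy C (P := 43, J + 35):
  U = 135
  P = 43
  Y = 132 − 2·135 + 5·43 = 77
Comparing — Policy A: Y=-1022, Policy B: Y=-308, Policy C: Y=77. Highest is 77 (Policy C).

77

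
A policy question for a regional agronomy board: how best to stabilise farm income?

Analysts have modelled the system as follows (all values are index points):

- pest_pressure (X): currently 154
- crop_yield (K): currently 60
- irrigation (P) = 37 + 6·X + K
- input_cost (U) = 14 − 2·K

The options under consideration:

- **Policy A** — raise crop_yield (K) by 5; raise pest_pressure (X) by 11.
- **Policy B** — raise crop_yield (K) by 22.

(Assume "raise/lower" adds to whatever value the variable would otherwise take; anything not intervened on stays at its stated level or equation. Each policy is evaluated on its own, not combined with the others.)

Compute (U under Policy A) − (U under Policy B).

Policy A (K + 5, X + 11):
  K = 60 + 5 = 65
  U = 14 − 2·65 = -116
Policy B (K + 22):
  K = 60 + 22 = 82
  U = 14 − 2·82 = -150
U: -116 − (-150) = 34

34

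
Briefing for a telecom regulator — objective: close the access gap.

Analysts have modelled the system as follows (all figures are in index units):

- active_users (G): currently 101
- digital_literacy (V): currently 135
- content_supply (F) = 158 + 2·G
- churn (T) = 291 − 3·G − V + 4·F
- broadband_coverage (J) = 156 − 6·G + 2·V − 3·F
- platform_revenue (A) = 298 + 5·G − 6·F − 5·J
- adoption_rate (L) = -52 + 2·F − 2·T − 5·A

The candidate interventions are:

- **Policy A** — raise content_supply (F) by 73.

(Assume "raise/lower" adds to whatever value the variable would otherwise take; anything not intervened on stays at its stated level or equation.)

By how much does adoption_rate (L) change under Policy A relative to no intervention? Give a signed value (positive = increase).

-3723

Baseline:
  G = 101
  V = 135
  F = 158 + 2·101 = 360
  T = 291 − 3·101 − 135 + 4·360 = 1293
  J = 156 − 6·101 + 2·135 − 3·360 = -1260
  A = 298 + 5·101 − 6·360 − 5·(-1260) = 4943
  L = -52 + 2·360 − 2·1293 − 5·4943 = -26633
Policy A (F + 73):
  G = 101
  V = 135
  F = 158 + 2·101 (+73 from intervention) = 433
  T = 291 − 3·101 − 135 + 4·433 = 1585
  J = 156 − 6·101 + 2·135 − 3·433 = -1479
  A = 298 + 5·101 − 6·433 − 5·(-1479) = 5600
  L = -52 + 2·433 − 2·1585 − 5·5600 = -30356
Change in L: -30356 − (-26633) = -3723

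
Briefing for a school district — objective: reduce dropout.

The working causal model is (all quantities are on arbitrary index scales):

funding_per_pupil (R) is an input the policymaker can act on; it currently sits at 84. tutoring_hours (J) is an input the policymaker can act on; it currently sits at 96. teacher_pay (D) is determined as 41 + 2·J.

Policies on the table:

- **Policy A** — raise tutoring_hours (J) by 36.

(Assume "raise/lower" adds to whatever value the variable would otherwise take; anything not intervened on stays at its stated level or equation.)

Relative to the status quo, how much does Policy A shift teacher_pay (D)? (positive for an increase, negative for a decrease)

72

Baseline:
  J = 96
  D = 41 + 2·96 = 233
Policy A (J + 36):
  J = 96 + 36 = 132
  D = 41 + 2·132 = 305
Change in D: 305 − 233 = 72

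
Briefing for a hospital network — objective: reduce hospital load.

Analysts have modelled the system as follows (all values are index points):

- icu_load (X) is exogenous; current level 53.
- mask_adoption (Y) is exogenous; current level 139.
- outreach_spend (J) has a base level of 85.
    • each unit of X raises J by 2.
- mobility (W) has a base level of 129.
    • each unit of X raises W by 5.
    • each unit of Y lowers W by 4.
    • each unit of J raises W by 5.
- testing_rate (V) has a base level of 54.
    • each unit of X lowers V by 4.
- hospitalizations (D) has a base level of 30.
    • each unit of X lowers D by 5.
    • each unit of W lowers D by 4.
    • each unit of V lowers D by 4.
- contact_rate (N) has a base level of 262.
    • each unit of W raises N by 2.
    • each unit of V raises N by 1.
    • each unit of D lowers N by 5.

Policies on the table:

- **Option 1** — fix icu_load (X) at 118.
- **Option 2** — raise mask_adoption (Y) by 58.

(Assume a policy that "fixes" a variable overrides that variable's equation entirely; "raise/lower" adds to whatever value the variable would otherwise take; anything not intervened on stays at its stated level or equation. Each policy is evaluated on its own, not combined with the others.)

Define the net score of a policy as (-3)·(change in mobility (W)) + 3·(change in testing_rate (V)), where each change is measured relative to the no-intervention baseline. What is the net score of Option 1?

-3705

Baseline:
  X = 53
  Y = 139
  J = 85 + 2·53 = 191
  W = 129 + 5·53 − 4·139 + 5·191 = 793
  V = 54 − 4·53 = -158
Option 1 (X := 118):
  X = 118
  Y = 139
  J = 85 + 2·118 = 321
  W = 129 + 5·118 − 4·139 + 5·321 = 1768
  V = 54 − 4·118 = -418
ΔW = 1768 − 793 = 975; ΔV = -418 − (-158) = -260
Score = (-3)·975 + 3·(-260) = -3705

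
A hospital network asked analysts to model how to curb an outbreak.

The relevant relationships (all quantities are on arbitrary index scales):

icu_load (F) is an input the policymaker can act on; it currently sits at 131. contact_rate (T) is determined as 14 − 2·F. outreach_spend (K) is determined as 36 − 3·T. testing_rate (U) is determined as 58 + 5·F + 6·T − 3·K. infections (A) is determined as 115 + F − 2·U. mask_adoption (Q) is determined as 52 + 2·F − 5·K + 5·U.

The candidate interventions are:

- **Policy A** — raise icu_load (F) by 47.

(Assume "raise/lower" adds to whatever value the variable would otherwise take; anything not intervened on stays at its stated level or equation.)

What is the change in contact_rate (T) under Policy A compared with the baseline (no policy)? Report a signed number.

Baseline:
  F = 131
  T = 14 − 2·131 = -248
Policy A (F + 47):
  F = 131 + 47 = 178
  T = 14 − 2·178 = -342
Change in T: -342 − (-248) = -94

-94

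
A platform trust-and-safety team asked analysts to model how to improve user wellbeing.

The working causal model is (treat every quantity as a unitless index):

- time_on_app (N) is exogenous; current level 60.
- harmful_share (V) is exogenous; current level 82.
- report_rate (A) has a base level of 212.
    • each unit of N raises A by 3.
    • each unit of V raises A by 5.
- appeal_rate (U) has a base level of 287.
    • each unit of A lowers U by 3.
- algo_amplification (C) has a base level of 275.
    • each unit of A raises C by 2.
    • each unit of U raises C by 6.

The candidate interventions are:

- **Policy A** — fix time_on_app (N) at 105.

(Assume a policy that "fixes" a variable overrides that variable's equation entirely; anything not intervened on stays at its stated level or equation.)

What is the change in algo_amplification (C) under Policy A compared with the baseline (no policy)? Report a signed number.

-2160

Baseline:
  N = 60
  V = 82
  A = 212 + 3·60 + 5·82 = 802
  U = 287 − 3·802 = -2119
  C = 275 + 2·802 + 6·(-2119) = -10835
Policy A (N := 105):
  N = 105
  V = 82
  A = 212 + 3·105 + 5·82 = 937
  U = 287 − 3·937 = -2524
  C = 275 + 2·937 + 6·(-2524) = -12995
Change in C: -12995 − (-10835) = -2160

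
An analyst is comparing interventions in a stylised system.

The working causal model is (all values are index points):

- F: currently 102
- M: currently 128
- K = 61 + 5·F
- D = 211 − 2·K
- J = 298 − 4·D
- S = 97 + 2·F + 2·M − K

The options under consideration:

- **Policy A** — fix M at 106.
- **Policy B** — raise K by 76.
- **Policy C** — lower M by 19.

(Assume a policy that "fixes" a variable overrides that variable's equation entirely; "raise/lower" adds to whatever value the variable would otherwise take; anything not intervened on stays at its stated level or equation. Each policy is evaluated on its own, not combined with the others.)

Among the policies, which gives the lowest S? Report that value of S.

-90

Policy A (M := 106):
  F = 102
  M = 106
  K = 61 + 5·102 = 571
  S = 97 + 2·102 + 2·106 − 571 = -58
Policy B (K + 76):
  F = 102
  M = 128
  K = 61 + 5·102 (+76 from intervention) = 647
  S = 97 + 2·102 + 2·128 − 647 = -90
Policy C (M − 19):
  F = 102
  M = 128 − 19 = 109
  K = 61 + 5·102 = 571
  S = 97 + 2·102 + 2·109 − 571 = -52
Comparing — Policy A: S=-58, Policy B: S=-90, Policy C: S=-52. Lowest is -90 (Policy B).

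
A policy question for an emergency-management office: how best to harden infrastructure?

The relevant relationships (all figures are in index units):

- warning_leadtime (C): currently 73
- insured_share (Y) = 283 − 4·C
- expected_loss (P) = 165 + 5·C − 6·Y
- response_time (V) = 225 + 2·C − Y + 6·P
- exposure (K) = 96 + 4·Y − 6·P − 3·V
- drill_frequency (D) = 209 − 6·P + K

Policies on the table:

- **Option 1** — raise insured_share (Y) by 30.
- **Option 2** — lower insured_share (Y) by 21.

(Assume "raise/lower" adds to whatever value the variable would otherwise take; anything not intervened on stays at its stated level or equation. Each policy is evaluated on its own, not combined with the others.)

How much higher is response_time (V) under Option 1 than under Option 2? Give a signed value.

Option 1 (Y + 30):
  C = 73
  Y = 283 − 4·73 (+30 from intervention) = 21
  P = 165 + 5·73 − 6·21 = 404
  V = 225 + 2·73 − 21 + 6·404 = 2774
Option 2 (Y − 21):
  C = 73
  Y = 283 − 4·73 (−21 from intervention) = -30
  P = 165 + 5·73 − 6·(-30) = 710
  V = 225 + 2·73 − (-30) + 6·710 = 4661
V: 2774 − 4661 = -1887

-1887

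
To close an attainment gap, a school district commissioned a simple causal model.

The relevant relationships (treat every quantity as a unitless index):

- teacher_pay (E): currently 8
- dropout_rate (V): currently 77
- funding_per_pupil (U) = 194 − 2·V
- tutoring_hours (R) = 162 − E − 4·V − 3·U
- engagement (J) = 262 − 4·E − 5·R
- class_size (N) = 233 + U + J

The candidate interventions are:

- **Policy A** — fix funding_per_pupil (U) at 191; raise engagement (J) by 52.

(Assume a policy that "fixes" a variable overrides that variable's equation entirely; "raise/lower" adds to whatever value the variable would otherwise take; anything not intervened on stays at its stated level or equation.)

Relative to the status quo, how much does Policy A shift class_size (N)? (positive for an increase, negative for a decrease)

Baseline:
  E = 8
  V = 77
  U = 194 − 2·77 = 40
  R = 162 − 8 − 4·77 − 3·40 = -274
  J = 262 − 4·8 − 5·(-274) = 1600
  N = 233 + 40 + 1600 = 1873
Policy A (U := 191, J + 52):
  E = 8
  V = 77
  U = 191
  R = 162 − 8 − 4·77 − 3·191 = -727
  J = 262 − 4·8 − 5·(-727) (+52 from intervention) = 3917
  N = 233 + 191 + 3917 = 4341
Change in N: 4341 − 1873 = 2468

2468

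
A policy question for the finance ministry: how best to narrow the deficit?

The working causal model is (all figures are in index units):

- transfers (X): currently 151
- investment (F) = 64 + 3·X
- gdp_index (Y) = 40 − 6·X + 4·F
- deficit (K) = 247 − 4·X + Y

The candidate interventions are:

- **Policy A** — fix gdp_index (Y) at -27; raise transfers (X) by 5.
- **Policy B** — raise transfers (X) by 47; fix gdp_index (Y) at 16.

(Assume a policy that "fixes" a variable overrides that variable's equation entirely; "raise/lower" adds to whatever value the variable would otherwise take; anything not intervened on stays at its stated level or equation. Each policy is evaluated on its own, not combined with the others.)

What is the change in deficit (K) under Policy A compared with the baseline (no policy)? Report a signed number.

-1249

Baseline:
  X = 151
  F = 64 + 3·151 = 517
  Y = 40 − 6·151 + 4·517 = 1202
  K = 247 − 4·151 + 1202 = 845
Policy A (Y := -27, X + 5):
  X = 151 + 5 = 156
  F = 64 + 3·156 = 532
  Y = -27
  K = 247 − 4·156 + (-27) = -404
Change in K: -404 − 845 = -1249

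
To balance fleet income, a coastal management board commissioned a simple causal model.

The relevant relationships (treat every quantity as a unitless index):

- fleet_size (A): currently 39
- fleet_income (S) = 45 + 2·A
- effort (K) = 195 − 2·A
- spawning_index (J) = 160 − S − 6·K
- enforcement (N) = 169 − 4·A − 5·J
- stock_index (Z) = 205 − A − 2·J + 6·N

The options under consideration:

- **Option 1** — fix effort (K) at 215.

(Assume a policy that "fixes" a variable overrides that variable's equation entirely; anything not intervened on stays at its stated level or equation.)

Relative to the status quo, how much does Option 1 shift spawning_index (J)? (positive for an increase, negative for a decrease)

Baseline:
  A = 39
  S = 45 + 2·39 = 123
  K = 195 − 2·39 = 117
  J = 160 − 123 − 6·117 = -665
Option 1 (K := 215):
  A = 39
  S = 45 + 2·39 = 123
  K = 215
  J = 160 − 123 − 6·215 = -1253
Change in J: -1253 − (-665) = -588

-588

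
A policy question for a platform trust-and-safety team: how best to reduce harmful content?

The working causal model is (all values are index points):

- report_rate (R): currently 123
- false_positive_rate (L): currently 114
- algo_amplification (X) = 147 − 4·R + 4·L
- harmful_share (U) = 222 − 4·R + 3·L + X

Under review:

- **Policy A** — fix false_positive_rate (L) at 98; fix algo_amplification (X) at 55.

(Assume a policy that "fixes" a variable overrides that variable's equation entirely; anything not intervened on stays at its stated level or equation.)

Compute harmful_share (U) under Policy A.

Policy A (L := 98, X := 55):
  R = 123
  L = 98
  X = 55
  U = 222 − 4·123 + 3·98 + 55 = 79

79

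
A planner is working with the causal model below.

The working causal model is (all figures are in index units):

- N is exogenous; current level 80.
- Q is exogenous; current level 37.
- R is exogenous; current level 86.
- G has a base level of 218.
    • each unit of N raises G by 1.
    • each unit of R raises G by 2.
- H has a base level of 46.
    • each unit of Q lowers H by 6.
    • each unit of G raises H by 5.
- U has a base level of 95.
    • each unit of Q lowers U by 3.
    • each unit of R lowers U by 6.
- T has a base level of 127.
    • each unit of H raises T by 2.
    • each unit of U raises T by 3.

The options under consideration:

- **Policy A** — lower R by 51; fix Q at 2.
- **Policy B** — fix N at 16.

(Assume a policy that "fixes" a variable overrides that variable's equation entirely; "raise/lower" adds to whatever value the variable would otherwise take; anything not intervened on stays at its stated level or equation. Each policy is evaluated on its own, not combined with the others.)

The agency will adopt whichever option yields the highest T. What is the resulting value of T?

Policy A (R − 51, Q := 2):
  N = 80
  Q = 2
  R = 86 − 51 = 35
  G = 218 + 80 + 2·35 = 368
  H = 46 − 6·2 + 5·368 = 1874
  U = 95 − 3·2 − 6·35 = -121
  T = 127 + 2·1874 + 3·(-121) = 3512
Policy B (N := 16):
  N = 16
  Q = 37
  R = 86
  G = 218 + 16 + 2·86 = 406
  H = 46 − 6·37 + 5·406 = 1854
  U = 95 − 3·37 − 6·86 = -532
  T = 127 + 2·1854 + 3·(-532) = 2239
Comparing — Policy A: T=3512, Policy B: T=2239. Highest is 3512 (Policy A).

3512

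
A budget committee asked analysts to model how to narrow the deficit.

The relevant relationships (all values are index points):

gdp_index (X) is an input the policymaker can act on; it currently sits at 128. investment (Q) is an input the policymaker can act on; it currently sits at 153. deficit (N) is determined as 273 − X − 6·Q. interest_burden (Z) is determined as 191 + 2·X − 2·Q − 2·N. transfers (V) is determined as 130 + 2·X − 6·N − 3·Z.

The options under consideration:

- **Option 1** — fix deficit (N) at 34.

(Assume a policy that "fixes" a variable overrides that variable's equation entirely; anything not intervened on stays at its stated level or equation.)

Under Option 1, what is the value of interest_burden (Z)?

73

Option 1 (N := 34):
  X = 128
  Q = 153
  N = 34
  Z = 191 + 2·128 − 2·153 − 2·34 = 73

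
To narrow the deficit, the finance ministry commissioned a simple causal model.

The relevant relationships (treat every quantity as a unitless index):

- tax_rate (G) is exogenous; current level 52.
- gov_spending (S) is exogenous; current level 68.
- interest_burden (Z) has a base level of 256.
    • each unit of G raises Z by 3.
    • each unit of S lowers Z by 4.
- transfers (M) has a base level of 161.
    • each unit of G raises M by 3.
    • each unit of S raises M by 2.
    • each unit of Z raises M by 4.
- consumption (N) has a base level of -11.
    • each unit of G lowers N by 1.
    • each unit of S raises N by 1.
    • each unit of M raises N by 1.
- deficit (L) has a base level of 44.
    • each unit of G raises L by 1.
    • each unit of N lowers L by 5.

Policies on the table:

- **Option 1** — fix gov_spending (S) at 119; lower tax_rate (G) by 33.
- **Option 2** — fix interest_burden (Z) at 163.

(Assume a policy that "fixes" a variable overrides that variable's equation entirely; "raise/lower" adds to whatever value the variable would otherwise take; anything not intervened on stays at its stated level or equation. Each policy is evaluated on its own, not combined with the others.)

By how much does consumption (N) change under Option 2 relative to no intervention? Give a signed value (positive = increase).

Baseline:
  G = 52
  S = 68
  Z = 256 + 3·52 − 4·68 = 140
  M = 161 + 3·52 + 2·68 + 4·140 = 1013
  N = -11 − 52 + 68 + 1013 = 1018
Option 2 (Z := 163):
  G = 52
  S = 68
  Z = 163
  M = 161 + 3·52 + 2·68 + 4·163 = 1105
  N = -11 − 52 + 68 + 1105 = 1110
Change in N: 1110 − 1018 = 92

92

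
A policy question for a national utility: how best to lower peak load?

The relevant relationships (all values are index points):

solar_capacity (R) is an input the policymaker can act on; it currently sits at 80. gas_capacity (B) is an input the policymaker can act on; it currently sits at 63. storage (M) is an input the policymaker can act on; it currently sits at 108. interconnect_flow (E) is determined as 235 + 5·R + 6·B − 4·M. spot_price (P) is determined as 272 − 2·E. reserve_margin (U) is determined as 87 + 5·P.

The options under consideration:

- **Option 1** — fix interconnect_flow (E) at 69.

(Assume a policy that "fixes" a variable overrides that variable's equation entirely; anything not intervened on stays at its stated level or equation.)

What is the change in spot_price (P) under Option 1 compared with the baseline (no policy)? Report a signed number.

Baseline:
  R = 80
  B = 63
  M = 108
  E = 235 + 5·80 + 6·63 − 4·108 = 581
  P = 272 − 2·581 = -890
Option 1 (E := 69):
  R = 80
  B = 63
  M = 108
  E = 69
  P = 272 − 2·69 = 134
Change in P: 134 − (-890) = 1024

1024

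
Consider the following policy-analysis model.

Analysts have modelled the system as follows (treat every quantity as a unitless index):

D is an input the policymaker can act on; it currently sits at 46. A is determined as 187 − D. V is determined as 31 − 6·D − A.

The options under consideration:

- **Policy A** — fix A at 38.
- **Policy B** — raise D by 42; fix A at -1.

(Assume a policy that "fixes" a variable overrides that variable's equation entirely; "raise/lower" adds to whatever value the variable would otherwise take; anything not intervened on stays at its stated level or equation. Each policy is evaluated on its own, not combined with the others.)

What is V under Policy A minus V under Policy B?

213

Policy A (A := 38):
  D = 46
  A = 38
  V = 31 − 6·46 − 38 = -283
Policy B (D + 42, A := -1):
  D = 46 + 42 = 88
  A = -1
  V = 31 − 6·88 − (-1) = -496
V: -283 − (-496) = 213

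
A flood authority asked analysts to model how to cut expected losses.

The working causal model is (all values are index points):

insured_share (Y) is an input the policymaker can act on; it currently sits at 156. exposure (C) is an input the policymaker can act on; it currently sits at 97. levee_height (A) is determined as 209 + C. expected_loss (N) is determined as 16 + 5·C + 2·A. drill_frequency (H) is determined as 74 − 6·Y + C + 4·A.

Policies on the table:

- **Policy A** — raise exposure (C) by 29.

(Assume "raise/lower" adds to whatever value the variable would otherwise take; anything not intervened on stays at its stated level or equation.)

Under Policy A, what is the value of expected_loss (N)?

Policy A (C + 29):
  C = 97 + 29 = 126
  A = 209 + 126 = 335
  N = 16 + 5·126 + 2·335 = 1316

1316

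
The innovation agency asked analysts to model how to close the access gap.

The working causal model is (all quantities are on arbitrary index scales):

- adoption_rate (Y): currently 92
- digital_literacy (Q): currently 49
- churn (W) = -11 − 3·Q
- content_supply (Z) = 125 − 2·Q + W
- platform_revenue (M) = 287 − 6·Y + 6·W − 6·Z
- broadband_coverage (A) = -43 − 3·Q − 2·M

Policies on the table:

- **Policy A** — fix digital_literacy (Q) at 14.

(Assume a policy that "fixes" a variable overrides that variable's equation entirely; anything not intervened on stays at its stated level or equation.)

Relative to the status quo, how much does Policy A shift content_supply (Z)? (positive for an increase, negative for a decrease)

175

Baseline:
  Q = 49
  W = -11 − 3·49 = -158
  Z = 125 − 2·49 + (-158) = -131
Policy A (Q := 14):
  Q = 14
  W = -11 − 3·14 = -53
  Z = 125 − 2·14 + (-53) = 44
Change in Z: 44 − (-131) = 175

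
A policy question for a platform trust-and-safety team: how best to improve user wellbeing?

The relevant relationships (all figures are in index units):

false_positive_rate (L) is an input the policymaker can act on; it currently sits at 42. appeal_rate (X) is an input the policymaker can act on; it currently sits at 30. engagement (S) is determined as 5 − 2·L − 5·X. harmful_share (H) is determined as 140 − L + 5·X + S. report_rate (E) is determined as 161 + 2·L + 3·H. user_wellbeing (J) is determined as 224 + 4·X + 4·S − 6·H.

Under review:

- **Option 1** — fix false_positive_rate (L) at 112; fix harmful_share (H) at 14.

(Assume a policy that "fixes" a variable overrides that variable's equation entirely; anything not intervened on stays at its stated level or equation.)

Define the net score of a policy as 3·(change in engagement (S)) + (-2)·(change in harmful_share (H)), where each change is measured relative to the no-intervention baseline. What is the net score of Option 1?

-410

Baseline:
  L = 42
  X = 30
  S = 5 − 2·42 − 5·30 = -229
  H = 140 − 42 + 5·30 + (-229) = 19
Option 1 (L := 112, H := 14):
  L = 112
  X = 30
  S = 5 − 2·112 − 5·30 = -369
  H = 14
ΔS = -369 − (-229) = -140; ΔH = 14 − 19 = -5
Score = 3·(-140) + (-2)·(-5) = -410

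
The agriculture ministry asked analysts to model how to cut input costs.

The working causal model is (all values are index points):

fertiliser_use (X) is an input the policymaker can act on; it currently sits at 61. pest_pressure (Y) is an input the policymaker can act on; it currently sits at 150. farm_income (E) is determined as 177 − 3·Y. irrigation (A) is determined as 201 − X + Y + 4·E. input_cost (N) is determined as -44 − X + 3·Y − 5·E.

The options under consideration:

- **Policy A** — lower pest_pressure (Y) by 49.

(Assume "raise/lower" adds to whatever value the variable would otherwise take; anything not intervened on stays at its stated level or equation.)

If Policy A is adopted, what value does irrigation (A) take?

-263

Policy A (Y − 49):
  X = 61
  Y = 150 − 49 = 101
  E = 177 − 3·101 = -126
  A = 201 − 61 + 101 + 4·(-126) = -263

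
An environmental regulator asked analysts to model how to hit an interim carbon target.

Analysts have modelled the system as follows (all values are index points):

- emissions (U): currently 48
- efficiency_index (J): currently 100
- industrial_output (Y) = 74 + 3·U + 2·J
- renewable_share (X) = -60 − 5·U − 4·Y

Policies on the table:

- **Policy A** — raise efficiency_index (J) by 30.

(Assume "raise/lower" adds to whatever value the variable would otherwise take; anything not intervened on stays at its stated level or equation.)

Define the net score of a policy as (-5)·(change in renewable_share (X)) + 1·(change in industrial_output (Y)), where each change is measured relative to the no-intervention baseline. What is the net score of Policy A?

1260

Baseline:
  U = 48
  J = 100
  Y = 74 + 3·48 + 2·100 = 418
  X = -60 − 5·48 − 4·418 = -1972
Policy A (J + 30):
  U = 48
  J = 100 + 30 = 130
  Y = 74 + 3·48 + 2·130 = 478
  X = -60 − 5·48 − 4·478 = -2212
ΔX = -2212 − (-1972) = -240; ΔY = 478 − 418 = 60
Score = (-5)·(-240) + 1·60 = 1260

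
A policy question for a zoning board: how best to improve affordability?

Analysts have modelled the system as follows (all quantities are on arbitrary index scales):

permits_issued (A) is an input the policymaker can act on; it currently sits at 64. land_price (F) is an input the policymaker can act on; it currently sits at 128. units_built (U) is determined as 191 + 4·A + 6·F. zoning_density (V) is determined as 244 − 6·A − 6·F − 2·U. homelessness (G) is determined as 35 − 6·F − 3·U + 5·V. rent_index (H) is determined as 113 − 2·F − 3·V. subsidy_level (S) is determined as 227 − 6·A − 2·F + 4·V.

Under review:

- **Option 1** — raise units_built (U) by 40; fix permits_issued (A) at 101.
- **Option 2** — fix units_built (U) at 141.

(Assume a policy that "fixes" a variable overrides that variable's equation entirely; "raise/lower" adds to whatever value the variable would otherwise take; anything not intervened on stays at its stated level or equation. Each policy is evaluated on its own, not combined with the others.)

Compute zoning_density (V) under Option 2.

Option 2 (U := 141):
  A = 64
  F = 128
  U = 141
  V = 244 − 6·64 − 6·128 − 2·141 = -1190

-1190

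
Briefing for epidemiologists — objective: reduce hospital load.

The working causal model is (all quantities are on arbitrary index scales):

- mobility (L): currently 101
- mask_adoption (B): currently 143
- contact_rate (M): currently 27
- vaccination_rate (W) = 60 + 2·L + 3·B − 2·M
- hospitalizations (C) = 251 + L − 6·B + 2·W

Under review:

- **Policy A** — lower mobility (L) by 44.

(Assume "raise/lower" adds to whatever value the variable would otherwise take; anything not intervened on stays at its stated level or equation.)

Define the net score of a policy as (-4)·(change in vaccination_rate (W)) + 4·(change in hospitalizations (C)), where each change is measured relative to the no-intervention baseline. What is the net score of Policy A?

-528

Baseline:
  L = 101
  B = 143
  M = 27
  W = 60 + 2·101 + 3·143 − 2·27 = 637
  C = 251 + 101 − 6·143 + 2·637 = 768
Policy A (L − 44):
  L = 101 − 44 = 57
  B = 143
  M = 27
  W = 60 + 2·57 + 3·143 − 2·27 = 549
  C = 251 + 57 − 6·143 + 2·549 = 548
ΔW = 549 − 637 = -88; ΔC = 548 − 768 = -220
Score = (-4)·(-88) + 4·(-220) = -528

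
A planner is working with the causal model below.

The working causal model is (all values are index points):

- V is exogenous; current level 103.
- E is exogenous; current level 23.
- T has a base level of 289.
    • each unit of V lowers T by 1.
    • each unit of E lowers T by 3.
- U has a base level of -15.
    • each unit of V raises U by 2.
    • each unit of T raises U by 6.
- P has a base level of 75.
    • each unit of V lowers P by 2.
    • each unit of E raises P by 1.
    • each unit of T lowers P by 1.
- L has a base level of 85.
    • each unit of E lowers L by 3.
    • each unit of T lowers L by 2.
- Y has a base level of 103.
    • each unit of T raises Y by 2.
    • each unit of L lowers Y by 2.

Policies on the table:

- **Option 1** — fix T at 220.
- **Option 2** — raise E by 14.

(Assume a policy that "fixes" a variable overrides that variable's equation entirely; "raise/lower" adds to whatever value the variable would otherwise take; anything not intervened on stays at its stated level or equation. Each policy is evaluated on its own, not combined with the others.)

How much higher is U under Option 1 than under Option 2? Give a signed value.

870

Option 1 (T := 220):
  V = 103
  E = 23
  T = 220
  U = -15 + 2·103 + 6·220 = 1511
Option 2 (E + 14):
  V = 103
  E = 23 + 14 = 37
  T = 289 − 103 − 3·37 = 75
  U = -15 + 2·103 + 6·75 = 641
U: 1511 − 641 = 870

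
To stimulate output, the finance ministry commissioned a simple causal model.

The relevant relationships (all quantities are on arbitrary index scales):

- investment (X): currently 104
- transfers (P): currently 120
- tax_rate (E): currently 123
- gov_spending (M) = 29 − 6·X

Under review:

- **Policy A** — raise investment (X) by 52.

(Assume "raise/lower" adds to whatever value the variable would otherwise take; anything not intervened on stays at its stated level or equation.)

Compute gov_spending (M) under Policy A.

-907

Policy A (X + 52):
  X = 104 + 52 = 156
  M = 29 − 6·156 = -907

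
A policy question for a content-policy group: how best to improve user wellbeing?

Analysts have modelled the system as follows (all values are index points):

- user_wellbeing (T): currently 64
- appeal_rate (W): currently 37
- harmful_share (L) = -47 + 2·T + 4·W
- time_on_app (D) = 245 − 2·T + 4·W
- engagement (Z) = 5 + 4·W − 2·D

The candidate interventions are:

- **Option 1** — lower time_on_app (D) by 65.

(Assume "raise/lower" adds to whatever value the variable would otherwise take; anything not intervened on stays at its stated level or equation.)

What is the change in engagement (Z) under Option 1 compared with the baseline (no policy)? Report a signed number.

130

Baseline:
  T = 64
  W = 37
  D = 245 − 2·64 + 4·37 = 265
  Z = 5 + 4·37 − 2·265 = -377
Option 1 (D − 65):
  T = 64
  W = 37
  D = 245 − 2·64 + 4·37 (−65 from intervention) = 200
  Z = 5 + 4·37 − 2·200 = -247
Change in Z: -247 − (-377) = 130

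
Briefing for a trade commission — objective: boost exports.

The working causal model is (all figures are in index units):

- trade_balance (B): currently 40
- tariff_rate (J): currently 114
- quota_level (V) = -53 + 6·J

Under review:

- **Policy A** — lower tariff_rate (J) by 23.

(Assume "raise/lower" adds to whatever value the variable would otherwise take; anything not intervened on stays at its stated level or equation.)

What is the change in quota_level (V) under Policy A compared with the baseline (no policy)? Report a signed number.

Baseline:
  J = 114
  V = -53 + 6·114 = 631
Policy A (J − 23):
  J = 114 − 23 = 91
  V = -53 + 6·91 = 493
Change in V: 493 − 631 = -138

-138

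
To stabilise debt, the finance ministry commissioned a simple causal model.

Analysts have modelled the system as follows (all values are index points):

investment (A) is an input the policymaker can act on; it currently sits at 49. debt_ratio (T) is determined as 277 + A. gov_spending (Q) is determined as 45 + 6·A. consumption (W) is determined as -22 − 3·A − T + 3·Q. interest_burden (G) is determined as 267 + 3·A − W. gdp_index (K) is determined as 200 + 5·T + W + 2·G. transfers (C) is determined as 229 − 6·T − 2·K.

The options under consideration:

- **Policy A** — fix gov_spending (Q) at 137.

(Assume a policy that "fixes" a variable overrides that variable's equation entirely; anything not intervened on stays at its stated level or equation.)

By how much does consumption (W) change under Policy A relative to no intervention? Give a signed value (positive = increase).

Baseline:
  A = 49
  T = 277 + 49 = 326
  Q = 45 + 6·49 = 339
  W = -22 − 3·49 − 326 + 3·339 = 522
Policy A (Q := 137):
  A = 49
  T = 277 + 49 = 326
  Q = 137
  W = -22 − 3·49 − 326 + 3·137 = -84
Change in W: -84 − 522 = -606

-606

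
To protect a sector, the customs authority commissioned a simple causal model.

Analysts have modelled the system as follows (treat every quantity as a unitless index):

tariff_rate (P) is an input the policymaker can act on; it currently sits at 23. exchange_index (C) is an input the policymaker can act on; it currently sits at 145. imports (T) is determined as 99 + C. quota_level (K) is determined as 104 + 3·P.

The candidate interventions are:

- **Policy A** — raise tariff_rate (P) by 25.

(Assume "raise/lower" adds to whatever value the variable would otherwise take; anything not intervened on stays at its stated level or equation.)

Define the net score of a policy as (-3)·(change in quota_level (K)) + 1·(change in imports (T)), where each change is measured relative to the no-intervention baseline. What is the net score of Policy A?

-225

Baseline:
  P = 23
  C = 145
  T = 99 + 145 = 244
  K = 104 + 3·23 = 173
Policy A (P + 25):
  P = 23 + 25 = 48
  C = 145
  T = 99 + 145 = 244
  K = 104 + 3·48 = 248
ΔK = 248 − 173 = 75; ΔT = 244 − 244 = 0
Score = (-3)·75 + 1·0 = -225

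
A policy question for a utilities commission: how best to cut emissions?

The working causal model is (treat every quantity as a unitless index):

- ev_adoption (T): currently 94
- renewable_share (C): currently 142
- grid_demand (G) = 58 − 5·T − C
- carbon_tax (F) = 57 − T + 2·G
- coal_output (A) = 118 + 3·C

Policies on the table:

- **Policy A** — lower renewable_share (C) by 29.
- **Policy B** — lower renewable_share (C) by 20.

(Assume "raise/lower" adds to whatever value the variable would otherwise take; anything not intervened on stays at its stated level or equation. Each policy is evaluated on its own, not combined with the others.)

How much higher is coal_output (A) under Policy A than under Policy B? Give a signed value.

Policy A (C − 29):
  C = 142 − 29 = 113
  A = 118 + 3·113 = 457
Policy B (C − 20):
  C = 142 − 20 = 122
  A = 118 + 3·122 = 484
A: 457 − 484 = -27

-27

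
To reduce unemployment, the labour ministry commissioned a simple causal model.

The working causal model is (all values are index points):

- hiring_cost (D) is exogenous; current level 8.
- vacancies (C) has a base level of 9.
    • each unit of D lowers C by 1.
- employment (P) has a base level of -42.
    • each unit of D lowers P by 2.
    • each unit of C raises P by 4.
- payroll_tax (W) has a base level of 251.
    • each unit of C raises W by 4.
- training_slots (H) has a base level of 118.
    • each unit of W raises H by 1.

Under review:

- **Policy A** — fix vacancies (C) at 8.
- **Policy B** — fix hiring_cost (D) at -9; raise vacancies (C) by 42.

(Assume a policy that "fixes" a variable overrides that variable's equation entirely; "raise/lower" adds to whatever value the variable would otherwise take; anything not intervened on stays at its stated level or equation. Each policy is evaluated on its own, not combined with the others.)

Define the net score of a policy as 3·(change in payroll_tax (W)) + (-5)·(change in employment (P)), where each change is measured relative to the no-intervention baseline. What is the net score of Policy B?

Baseline:
  D = 8
  C = 9 − 8 = 1
  P = -42 − 2·8 + 4·1 = -54
  W = 251 + 4·1 = 255
Policy B (D := -9, C + 42):
  D = -9
  C = 9 − (-9) (+42 from intervention) = 60
  P = -42 − 2·(-9) + 4·60 = 216
  W = 251 + 4·60 = 491
ΔW = 491 − 255 = 236; ΔP = 216 − (-54) = 270
Score = 3·236 + (-5)·270 = -642

-642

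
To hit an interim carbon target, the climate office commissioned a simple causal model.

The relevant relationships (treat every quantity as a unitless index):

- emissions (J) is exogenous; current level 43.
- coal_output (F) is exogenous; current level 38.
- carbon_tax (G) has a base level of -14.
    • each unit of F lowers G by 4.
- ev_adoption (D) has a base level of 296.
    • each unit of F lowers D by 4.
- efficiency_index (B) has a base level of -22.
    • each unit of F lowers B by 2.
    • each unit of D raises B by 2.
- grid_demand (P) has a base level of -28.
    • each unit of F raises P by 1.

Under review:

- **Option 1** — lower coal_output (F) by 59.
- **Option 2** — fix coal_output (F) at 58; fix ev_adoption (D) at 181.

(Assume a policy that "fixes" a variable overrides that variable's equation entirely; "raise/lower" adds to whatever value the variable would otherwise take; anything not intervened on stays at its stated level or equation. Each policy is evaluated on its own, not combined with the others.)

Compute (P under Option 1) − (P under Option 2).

Option 1 (F − 59):
  F = 38 − 59 = -21
  P = -28 + (-21) = -49
Option 2 (F := 58, D := 181):
  F = 58
  P = -28 + 58 = 30
P: -49 − 30 = -79

-79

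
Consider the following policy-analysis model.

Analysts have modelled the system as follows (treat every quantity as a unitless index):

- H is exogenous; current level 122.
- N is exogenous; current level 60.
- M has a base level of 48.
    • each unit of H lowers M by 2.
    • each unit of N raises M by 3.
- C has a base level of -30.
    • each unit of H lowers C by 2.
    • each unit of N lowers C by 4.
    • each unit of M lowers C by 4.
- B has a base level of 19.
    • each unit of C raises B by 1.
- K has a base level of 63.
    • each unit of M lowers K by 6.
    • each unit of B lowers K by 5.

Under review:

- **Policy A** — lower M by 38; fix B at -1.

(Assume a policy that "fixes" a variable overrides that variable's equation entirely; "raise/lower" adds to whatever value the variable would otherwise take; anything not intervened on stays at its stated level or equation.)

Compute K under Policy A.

392

Policy A (M − 38, B := -1):
  H = 122
  N = 60
  M = 48 − 2·122 + 3·60 (−38 from intervention) = -54
  C = -30 − 2·122 − 4·60 − 4·(-54) = -298
  B = -1
  K = 63 − 6·(-54) − 5·(-1) = 392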